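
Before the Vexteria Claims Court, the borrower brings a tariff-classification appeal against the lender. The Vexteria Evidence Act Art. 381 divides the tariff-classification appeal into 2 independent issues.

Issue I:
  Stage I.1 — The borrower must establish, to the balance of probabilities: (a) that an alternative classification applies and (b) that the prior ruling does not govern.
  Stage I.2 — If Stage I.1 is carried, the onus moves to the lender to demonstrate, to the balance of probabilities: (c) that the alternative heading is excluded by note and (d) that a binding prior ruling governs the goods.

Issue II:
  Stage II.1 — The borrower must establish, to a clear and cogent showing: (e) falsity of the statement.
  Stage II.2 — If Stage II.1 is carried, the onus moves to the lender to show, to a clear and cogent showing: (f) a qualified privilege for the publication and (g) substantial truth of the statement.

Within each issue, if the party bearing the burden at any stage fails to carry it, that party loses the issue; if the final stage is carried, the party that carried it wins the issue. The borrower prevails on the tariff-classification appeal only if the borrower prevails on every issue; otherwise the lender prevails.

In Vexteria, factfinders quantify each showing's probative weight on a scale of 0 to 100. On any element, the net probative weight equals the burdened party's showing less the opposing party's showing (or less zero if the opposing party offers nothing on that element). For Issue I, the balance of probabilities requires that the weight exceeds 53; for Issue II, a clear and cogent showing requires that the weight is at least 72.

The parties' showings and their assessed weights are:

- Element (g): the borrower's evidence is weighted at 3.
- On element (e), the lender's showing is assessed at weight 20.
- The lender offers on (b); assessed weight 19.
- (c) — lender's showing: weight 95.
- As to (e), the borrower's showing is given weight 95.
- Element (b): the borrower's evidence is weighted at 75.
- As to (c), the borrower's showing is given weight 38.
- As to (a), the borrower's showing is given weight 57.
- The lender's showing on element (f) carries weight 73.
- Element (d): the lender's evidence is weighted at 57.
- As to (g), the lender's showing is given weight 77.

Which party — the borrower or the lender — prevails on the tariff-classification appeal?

lender

— Issue I —
At Stage I.1 the borrower must meet the balance of probabilities (weight exceeds 53): on (a) the weight is 57, which does exceed 53, so (a) meets the standard; on (b) the weight is 75 less the opposing 19 gives net 56, > 53, so (b) meets the standard.
  The borrower carries Stage I.1; the lender now bears the burden.
At Stage I.2 the lender must meet the balance of probabilities (weight exceeds 53): on (c) the weight is 95 less the opposing 38 gives net 57, > 53, so (c) meets the standard; on (d) the weight is 57, > 53, so (d) meets the standard.
  The lender carries the last stage.
All stages carried — the lender prevails on this issue.
— Issue II —
Stage II.1 (borrower, a clear and cogent showing, weight is at least 72): (e) net 95−20=75 ≥ 72 — meets.
  Stage II.1 is satisfied; the onus moves to the lender.
Stage II.2 (lender, a clear and cogent showing, weight is at least 72): (f) 73 ≥ 72 — meets; (g) net 77−3=74 ≥ 72 — meets.
  The lender carries the last stage.
All stages carried — the lender prevails on this issue.
Per-issue: Issue I → lender; Issue II → lender. The borrower must prevail on every issue; overall, the lender prevails.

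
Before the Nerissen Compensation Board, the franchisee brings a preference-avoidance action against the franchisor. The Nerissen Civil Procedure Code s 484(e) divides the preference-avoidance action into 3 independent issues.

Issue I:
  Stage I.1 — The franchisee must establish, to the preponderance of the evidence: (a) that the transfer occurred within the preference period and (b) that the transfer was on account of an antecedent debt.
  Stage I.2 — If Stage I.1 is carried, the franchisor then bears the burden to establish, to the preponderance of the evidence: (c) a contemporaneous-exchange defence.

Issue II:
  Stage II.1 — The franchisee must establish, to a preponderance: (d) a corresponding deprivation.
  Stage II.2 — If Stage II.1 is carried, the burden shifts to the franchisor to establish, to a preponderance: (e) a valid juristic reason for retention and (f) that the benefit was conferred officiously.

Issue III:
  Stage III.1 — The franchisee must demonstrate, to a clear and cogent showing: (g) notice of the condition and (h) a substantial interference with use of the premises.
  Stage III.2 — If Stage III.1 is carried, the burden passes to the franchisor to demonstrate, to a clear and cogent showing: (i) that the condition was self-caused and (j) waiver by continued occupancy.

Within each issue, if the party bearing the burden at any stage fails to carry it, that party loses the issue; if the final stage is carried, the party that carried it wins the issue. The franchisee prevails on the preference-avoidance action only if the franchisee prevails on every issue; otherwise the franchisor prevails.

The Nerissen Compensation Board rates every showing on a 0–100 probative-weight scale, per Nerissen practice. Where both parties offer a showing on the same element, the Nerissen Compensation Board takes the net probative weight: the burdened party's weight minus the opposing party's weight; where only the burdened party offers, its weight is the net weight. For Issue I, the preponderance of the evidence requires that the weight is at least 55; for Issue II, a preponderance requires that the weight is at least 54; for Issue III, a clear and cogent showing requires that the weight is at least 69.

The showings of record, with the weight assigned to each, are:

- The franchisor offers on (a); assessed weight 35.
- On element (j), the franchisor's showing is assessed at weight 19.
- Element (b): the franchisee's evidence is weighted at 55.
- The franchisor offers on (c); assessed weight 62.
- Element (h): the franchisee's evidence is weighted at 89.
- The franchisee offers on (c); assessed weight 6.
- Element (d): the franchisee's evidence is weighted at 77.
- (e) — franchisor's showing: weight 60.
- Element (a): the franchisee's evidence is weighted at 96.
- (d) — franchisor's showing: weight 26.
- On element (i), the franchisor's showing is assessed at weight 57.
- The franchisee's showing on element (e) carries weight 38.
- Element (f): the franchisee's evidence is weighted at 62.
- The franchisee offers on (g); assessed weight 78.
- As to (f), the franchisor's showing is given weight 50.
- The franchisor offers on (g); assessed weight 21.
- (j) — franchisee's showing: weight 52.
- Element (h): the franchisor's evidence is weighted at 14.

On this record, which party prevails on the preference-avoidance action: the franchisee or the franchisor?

franchisor

— Issue I —
Stage I.1 (franchisee, the preponderance of the evidence, weight is at least 55): (a) net 96−35=61 ≥ 55 — meets; (b) 55 ≥ 55 — meets.
  Stage I.1 is satisfied; the onus moves to the franchisor.
Stage I.2 (franchisor, the preponderance of the evidence, weight is at least 55): (c) net 62−6=56 ≥ 55 — meets.
  All elements met at the final stage.
Every stage carried; the franchisor prevails on this issue.
— Issue II —
Stage II.1 — burden on franchisee; standard: a preponderance (weight is at least 54).
    (d): 77 − 26 = 51 < 54 [not met]
  Not every element is met, so the franchisee fails to carry Stage II.1.
The analysis ends at Stage II.1; the franchisor prevails on this issue.
— Issue III —
At Stage III.1 the franchisee must meet a clear and cogent showing (weight is at least 69): on (g) the weight is 78 less the opposing 21 gives net 57, < 69, so (g) does not meet the standard; on (h) the weight is 89 less the opposing 14 gives net 75, which does reach 69, so (h) meets the standard.
  The franchisee does not carry Stage III.1.
The franchisor prevails on this issue.
Per-issue: Issue I → franchisor; Issue II → franchisor; Issue III → franchisor. The franchisee must prevail on every issue; overall, the franchisor prevails.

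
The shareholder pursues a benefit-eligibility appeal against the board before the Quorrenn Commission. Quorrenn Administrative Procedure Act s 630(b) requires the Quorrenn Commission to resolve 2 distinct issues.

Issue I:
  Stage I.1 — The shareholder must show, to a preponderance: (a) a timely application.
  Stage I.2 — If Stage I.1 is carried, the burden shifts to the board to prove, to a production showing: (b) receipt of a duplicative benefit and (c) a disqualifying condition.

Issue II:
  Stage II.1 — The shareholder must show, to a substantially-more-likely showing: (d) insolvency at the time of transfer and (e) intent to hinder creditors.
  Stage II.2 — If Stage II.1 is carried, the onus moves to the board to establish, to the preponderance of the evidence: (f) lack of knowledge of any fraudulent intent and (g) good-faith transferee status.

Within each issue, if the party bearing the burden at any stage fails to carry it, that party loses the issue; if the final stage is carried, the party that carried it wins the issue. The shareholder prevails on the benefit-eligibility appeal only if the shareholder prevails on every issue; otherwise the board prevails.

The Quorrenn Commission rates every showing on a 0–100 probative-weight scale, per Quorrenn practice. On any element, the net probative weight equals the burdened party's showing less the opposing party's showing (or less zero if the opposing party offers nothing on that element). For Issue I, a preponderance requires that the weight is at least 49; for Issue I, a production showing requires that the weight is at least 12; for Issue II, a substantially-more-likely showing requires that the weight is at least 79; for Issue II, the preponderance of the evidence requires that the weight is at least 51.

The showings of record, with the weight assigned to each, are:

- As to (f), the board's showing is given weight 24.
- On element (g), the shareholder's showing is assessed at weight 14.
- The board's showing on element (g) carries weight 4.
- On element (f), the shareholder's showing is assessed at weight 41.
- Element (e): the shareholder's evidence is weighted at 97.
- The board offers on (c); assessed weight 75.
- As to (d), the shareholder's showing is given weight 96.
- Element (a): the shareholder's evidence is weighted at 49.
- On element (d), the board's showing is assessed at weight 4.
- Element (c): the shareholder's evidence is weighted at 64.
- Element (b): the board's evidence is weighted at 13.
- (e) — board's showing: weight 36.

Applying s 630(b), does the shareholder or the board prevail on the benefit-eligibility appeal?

board

— Issue I —
Stage I.1 — burden on shareholder; standard: a preponderance (weight is at least 49).
    (a): 49 ≥ 49 [met]
  Stage I.1 carried; the burden shifts to the board.
Stage I.2 — burden on board; standard: a production showing (weight is at least 12).
    (b): 13 ≥ 12 [met]
    (c): 75 − 64 = 11 < 12 [not met]
  Not every element is met, so the board fails to carry Stage I.2.
The analysis ends at Stage I.2; the shareholder prevails on this issue.
— Issue II —
At Stage II.1 the shareholder must meet a substantially-more-likely showing (weight is at least 79): on (d) the weight is 96 less the opposing 4 gives net 92, which does reach 79, so (d) meets the standard; on (e) the weight is 97 less the opposing 36 gives net 61, < 79, so (e) does not meet the standard.
  The shareholder does not carry Stage II.1.
The analysis ends at Stage II.1; the board prevails on this issue.
Per-issue: Issue I → shareholder; Issue II → board. The shareholder must prevail on every issue; overall, the board prevails.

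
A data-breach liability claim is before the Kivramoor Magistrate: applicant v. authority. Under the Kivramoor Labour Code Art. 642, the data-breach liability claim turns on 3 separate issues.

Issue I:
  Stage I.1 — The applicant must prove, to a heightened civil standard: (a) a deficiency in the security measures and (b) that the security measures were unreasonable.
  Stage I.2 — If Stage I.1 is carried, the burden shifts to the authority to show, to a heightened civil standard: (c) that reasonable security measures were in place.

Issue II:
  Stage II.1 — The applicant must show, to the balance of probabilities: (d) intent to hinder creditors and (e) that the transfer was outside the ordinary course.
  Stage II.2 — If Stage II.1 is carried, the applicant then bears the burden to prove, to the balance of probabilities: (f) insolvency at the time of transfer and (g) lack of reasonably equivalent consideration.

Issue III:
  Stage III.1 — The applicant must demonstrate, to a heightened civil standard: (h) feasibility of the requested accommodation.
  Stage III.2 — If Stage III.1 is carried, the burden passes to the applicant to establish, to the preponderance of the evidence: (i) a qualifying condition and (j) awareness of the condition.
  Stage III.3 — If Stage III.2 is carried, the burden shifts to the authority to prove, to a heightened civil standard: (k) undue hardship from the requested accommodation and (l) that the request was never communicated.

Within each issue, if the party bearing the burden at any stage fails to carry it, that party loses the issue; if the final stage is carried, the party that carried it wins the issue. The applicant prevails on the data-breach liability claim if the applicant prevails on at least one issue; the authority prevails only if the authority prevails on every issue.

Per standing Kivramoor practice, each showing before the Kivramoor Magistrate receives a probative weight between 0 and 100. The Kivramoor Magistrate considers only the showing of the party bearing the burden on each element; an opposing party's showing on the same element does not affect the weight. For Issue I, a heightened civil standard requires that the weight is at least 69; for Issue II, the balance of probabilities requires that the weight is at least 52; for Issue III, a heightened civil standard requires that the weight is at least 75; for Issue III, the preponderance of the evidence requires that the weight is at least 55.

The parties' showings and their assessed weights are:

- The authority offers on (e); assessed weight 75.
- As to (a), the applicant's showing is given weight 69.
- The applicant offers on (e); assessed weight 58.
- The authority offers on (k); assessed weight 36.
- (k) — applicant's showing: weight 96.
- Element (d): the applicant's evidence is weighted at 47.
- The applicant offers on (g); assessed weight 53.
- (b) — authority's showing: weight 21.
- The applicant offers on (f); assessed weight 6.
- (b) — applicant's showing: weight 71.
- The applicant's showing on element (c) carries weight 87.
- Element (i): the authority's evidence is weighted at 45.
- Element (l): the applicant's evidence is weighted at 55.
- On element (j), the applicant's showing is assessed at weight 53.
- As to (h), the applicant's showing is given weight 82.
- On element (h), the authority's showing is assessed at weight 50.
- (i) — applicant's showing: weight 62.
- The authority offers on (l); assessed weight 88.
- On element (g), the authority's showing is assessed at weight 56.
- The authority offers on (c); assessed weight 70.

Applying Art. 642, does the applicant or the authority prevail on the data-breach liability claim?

authority

— Issue I —
At Stage I.1 the applicant must meet a heightened civil standard (weight is at least 69): on (a) the weight is 69, ≥ 69, so (a) meets the standard; on (b) the weight is 71 (the authority's 21 is given no effect), ≥ 69, so (b) meets the standard.
  The applicant carries Stage I.1; the authority now bears the burden.
At Stage I.2 the authority must meet a heightened civil standard (weight is at least 69): on (c) the weight is 70 (the applicant's 87 is given no effect), which does reach 69, so (c) meets the standard.
  All elements met at the final stage.
With every stage satisfied, the authority prevails on this issue.
— Issue II —
At Stage II.1 the applicant must meet the balance of probabilities (weight is at least 52): on (d) the weight is 47, which does not reach 52, so (d) does not meet the standard; on (e) the weight is 58 (the authority's 75 is given no effect), which does reach 52, so (e) meets the standard.
  Stage II.1 not carried; the applicant fails its burden.
The analysis ends at Stage II.1; the authority prevails on this issue.
— Issue III —
At Stage III.1 the applicant must meet a heightened civil standard (weight is at least 75): on (h) the weight is 82 (the authority's 50 is given no effect), which does reach 75, so (h) meets the standard.
  Stage III.1 is satisfied; the applicant continues to bear the burden.
At Stage III.2 the applicant must meet the preponderance of the evidence (weight is at least 55): on (i) the weight is 62 (the authority's 45 is given no effect), which does reach 55, so (i) meets the standard; on (j) the weight is 53, which does not reach 55, so (j) does not meet the standard.
  Not every element is met, so the applicant fails to carry Stage III.2.
The authority prevails on this issue.
Per-issue: Issue I → authority; Issue II → authority; Issue III → authority. The applicant must prevail on at least one issue; overall, the authority prevails.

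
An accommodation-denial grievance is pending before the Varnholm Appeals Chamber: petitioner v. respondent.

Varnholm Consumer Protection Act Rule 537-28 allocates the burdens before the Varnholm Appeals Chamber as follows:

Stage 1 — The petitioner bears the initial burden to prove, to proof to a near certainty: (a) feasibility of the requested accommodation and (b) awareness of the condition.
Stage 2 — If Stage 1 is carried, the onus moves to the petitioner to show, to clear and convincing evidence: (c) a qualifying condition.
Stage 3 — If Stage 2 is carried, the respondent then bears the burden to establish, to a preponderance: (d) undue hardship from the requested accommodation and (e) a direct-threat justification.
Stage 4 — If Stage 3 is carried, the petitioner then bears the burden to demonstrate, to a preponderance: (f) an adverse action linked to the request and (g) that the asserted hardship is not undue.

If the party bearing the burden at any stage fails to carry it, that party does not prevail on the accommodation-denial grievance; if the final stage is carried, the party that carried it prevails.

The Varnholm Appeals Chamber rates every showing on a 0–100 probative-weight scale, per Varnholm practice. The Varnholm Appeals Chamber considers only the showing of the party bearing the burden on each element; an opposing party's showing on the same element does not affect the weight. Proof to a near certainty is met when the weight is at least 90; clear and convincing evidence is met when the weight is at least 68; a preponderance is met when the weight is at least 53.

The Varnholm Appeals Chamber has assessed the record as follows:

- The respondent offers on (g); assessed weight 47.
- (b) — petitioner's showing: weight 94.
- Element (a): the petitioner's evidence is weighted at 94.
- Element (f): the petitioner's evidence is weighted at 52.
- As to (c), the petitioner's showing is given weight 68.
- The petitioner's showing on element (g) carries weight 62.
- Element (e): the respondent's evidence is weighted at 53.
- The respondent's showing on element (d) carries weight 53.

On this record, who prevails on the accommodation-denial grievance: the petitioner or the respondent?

Stage 1 (petitioner, proof to a near certainty, weight is at least 90): (a) 94 ≥ 90 — meets; (b) 94 ≥ 90 — meets.
  Stage 1 carried; the burden remains with the petitioner.
Stage 2 (petitioner, clear and convincing evidence, weight is at least 68): (c) 68 ≥ 68 — meets.
  The petitioner carries Stage 2; the respondent now bears the burden.
Stage 3 (respondent, a preponderance, weight is at least 53): (d) 53 ≥ 53 — meets; (e) 53 ≥ 53 — meets.
  Stage 3 carried; the burden shifts to the petitioner.
Stage 4 (petitioner, a preponderance, weight is at least 53): (f) 52 < 53 — fails; (g) 62 (respondent's 47 disregarded) ≥ 53 — meets.
  The petitioner does not carry Stage 4.
The respondent prevails.

respondent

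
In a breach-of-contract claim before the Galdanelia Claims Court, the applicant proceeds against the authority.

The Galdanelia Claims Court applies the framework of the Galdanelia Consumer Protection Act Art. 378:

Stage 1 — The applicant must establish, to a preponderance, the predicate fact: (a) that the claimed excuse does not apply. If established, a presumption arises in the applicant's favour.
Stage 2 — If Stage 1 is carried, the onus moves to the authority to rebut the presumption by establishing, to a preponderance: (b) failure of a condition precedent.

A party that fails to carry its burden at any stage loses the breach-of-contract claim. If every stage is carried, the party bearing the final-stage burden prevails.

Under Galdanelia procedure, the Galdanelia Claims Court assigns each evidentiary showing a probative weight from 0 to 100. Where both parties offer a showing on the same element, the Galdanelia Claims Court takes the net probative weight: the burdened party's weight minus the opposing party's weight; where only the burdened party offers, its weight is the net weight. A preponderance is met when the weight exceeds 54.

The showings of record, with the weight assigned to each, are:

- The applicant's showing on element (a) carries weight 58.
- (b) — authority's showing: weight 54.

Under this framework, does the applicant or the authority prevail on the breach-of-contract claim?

applicant

Stage 1 — burden on applicant; standard: a preponderance (weight exceeds 54).
    (a): 58 > 54 [met]
  All elements met. The burden passes to the authority.
Stage 2 — burden on authority; standard: a preponderance (weight exceeds 54).
    (b): 54 ≤ 54 [not met]
  The authority does not carry Stage 2.
So the applicant prevails.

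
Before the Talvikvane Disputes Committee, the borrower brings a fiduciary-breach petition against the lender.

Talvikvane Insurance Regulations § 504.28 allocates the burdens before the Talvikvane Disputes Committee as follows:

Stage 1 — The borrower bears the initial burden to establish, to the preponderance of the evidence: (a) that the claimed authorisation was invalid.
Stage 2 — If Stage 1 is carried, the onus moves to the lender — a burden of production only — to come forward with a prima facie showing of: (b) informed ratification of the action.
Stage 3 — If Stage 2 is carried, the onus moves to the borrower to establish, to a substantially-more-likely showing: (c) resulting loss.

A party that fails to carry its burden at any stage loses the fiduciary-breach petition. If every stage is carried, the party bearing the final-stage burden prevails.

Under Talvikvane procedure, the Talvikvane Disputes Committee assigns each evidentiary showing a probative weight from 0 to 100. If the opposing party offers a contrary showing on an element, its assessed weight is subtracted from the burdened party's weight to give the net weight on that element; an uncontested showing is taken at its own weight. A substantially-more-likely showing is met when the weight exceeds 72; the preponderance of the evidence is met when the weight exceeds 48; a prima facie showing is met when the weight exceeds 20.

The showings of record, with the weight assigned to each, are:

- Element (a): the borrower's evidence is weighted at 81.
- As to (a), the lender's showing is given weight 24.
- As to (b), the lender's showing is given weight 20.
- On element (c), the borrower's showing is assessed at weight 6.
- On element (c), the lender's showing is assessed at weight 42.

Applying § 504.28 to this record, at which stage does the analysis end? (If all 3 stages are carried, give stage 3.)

stage 2

At Stage 1 the borrower must meet the preponderance of the evidence (weight exceeds 48): on (a) the weight is 81 less the opposing 24 gives net 57, > 48, so (a) meets the standard.
  Stage 1 carried; the burden shifts to the lender.
At Stage 2 the lender must meet a prima facie showing (weight exceeds 20): on (b) the weight is 20, which does not exceed 20, so (b) does not meet the standard.
  Stage 2 not carried; the lender fails its burden.
The analysis ends at Stage 2; the borrower prevails.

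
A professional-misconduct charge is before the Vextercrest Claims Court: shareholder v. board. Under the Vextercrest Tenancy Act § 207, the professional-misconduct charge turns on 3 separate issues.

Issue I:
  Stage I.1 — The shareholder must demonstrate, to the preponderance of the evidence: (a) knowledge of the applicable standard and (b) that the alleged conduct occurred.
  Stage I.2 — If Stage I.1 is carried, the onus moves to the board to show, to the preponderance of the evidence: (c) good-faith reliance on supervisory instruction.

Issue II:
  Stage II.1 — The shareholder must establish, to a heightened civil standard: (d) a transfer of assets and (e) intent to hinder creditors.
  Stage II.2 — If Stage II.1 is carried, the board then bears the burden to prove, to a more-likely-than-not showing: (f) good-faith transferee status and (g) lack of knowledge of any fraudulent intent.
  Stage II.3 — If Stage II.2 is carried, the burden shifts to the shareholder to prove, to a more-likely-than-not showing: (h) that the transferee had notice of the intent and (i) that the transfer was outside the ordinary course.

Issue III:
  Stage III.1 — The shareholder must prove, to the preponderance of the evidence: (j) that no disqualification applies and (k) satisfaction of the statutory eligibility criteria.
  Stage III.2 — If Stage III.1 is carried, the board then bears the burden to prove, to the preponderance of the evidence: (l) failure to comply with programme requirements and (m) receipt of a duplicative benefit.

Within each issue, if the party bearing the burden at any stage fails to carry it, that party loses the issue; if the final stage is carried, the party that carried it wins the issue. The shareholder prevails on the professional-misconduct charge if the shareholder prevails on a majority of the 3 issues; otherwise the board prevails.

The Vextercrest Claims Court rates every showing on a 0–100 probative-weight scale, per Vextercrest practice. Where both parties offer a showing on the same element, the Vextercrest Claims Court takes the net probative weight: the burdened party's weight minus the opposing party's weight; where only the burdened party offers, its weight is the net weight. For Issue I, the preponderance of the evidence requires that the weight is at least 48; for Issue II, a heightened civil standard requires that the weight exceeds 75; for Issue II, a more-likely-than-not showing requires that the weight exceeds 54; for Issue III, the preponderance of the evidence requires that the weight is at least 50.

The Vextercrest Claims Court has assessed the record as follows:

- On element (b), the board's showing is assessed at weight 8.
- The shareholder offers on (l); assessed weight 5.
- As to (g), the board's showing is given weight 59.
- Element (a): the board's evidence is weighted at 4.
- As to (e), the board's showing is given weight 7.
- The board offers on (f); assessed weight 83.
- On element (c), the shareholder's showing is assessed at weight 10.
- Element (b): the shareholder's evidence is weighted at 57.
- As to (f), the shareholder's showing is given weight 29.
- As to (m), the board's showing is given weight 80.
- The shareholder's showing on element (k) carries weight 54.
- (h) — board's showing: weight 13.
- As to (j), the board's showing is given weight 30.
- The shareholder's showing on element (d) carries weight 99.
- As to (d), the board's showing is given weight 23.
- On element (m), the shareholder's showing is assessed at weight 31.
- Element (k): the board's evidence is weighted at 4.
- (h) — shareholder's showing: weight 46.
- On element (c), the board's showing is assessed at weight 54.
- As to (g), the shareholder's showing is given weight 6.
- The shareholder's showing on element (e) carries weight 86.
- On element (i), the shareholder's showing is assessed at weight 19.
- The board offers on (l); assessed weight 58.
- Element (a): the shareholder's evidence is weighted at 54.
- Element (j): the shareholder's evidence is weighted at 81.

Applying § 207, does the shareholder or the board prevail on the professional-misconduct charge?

— Issue I —
Stage I.1 (shareholder, the preponderance of the evidence, weight is at least 48): (a) net 54−4=50 ≥ 48 — meets; (b) net 57−8=49 ≥ 48 — meets.
  Stage I.1 is satisfied; the onus moves to the board.
Stage I.2 (board, the preponderance of the evidence, weight is at least 48): (c) net 54−10=44 < 48 — fails.
  The board does not carry Stage I.2.
So the shareholder prevails on this issue.
— Issue II —
Stage II.1 — burden on shareholder; standard: a heightened civil standard (weight exceeds 75).
    (d): 99 − 23 = 76 > 75 [met]
    (e): 86 − 7 = 79 > 75 [met]
  All elements met. The burden passes to the board.
Stage II.2 — burden on board; standard: a more-likely-than-not showing (weight exceeds 54).
    (f): 83 − 29 = 54 ≤ 54 [not met]
    (g): 59 − 6 = 53 ≤ 54 [not met]
  Not every element is met, so the board fails to carry Stage II.2.
The shareholder prevails on this issue.
— Issue III —
Stage III.1 — burden on shareholder; standard: the preponderance of the evidence (weight is at least 50).
    (j): 81 − 30 = 51 ≥ 50 [met]
    (k): 54 − 4 = 50 ≥ 50 [met]
  Stage III.1 is satisfied; the onus moves to the board.
Stage III.2 — burden on board; standard: the preponderance of the evidence (weight is at least 50).
    (l): 58 − 5 = 53 ≥ 50 [met]
    (m): 80 − 31 = 49 < 50 [not met]
  The board does not carry Stage III.2.
So the shareholder prevails on this issue.
Per-issue: Issue I → shareholder; Issue II → shareholder; Issue III → shareholder. The shareholder must prevail on a majority of issues; overall, the shareholder prevails.

shareholder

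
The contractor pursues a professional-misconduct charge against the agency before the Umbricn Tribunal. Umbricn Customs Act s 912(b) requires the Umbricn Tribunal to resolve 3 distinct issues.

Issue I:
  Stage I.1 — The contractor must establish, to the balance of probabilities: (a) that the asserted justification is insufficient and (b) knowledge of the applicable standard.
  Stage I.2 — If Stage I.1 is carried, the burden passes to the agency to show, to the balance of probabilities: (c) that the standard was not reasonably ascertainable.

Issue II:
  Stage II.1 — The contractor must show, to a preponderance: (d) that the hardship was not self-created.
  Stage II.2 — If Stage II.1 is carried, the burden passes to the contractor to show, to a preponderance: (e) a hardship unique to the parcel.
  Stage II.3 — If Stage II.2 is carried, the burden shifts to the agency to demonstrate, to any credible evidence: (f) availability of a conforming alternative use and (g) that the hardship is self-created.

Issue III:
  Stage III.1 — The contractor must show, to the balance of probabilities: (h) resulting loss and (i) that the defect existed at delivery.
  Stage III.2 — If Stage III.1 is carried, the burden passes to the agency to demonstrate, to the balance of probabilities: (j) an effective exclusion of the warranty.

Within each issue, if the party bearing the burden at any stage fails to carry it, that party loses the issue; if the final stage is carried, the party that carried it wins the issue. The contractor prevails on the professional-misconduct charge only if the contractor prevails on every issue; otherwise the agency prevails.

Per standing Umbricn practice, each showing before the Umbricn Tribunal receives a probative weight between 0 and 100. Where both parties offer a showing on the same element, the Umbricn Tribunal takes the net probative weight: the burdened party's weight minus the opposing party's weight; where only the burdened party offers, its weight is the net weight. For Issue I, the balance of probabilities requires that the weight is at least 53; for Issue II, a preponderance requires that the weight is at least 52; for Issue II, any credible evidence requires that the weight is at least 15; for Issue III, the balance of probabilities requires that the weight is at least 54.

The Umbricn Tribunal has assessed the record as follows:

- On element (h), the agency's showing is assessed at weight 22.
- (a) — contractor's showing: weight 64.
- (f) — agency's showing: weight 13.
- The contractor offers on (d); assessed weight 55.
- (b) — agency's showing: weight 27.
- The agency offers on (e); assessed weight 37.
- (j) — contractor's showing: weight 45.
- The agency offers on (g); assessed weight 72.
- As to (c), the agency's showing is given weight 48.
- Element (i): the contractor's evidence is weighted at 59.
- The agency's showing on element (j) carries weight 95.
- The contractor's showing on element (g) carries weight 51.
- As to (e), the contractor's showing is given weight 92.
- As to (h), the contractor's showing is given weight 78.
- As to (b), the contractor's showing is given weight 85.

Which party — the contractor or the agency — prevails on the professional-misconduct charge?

— Issue I —
Stage I.1 (contractor, the balance of probabilities, weight is at least 53): (a) 64 ≥ 53 — meets; (b) net 85−27=58 ≥ 53 — meets.
  All elements met. The burden passes to the agency.
Stage I.2 (agency, the balance of probabilities, weight is at least 53): (c) 48 < 53 — fails.
  Not every element is met, so the agency fails to carry Stage I.2.
The analysis ends at Stage I.2; the contractor prevails on this issue.
— Issue II —
Stage II.1 (contractor, a preponderance, weight is at least 52): (d) 55 ≥ 52 — meets.
  Stage II.1 carried; the burden remains with the contractor.
Stage II.2 (contractor, a preponderance, weight is at least 52): (e) net 92−37=55 ≥ 52 — meets.
  All elements met. The burden passes to the agency.
Stage II.3 (agency, any credible evidence, weight is at least 15): (f) 13 < 15 — fails; (g) net 72−51=21 ≥ 15 — meets.
  Not every element is met, so the agency fails to carry Stage II.3.
So the contractor prevails on this issue.
— Issue III —
Stage III.1 — burden on contractor; standard: the balance of probabilities (weight is at least 54).
    (h): 78 − 22 = 56 ≥ 54 [met]
    (i): 59 ≥ 54 [met]
  The contractor carries Stage III.1; the agency now bears the burden.
Stage III.2 — burden on agency; standard: the balance of probabilities (weight is at least 54).
    (j): 95 − 45 = 50 < 54 [not met]
  Not every element is met, so the agency fails to carry Stage III.2.
The contractor prevails on this issue.
Per-issue: Issue I → contractor; Issue II → contractor; Issue III → contractor. The contractor must prevail on every issue; overall, the contractor prevails.

contractor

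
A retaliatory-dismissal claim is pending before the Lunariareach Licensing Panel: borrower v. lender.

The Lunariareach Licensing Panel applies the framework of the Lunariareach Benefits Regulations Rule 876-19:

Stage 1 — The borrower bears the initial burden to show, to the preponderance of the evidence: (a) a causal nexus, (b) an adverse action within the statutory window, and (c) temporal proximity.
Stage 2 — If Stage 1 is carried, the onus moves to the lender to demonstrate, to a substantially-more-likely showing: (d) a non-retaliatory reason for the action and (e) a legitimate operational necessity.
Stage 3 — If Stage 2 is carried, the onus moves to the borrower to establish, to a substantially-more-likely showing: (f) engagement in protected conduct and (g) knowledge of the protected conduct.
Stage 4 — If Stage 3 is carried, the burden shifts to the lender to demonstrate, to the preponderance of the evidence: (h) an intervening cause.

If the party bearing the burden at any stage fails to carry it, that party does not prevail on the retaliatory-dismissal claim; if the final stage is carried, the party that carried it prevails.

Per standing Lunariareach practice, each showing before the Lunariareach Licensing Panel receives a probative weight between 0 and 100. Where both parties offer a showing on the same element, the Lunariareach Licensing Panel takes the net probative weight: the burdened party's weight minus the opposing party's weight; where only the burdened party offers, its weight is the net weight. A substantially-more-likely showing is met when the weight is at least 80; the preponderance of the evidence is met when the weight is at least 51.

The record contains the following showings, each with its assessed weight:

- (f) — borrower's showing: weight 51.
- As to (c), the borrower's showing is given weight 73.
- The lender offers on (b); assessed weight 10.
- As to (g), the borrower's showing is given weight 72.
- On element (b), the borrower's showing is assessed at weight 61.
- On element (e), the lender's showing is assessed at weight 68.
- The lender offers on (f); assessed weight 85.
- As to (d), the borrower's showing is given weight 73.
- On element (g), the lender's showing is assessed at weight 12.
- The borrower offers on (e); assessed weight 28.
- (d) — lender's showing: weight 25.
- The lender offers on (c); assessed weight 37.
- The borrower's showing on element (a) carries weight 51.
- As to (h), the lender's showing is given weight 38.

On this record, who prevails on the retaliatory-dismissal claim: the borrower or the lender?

lender

Stage 1 — burden on borrower; standard: the preponderance of the evidence (weight is at least 51).
    (a): 51 ≥ 51 [met]
    (b): 61 − 10 = 51 ≥ 51 [met]
    (c): 73 − 37 = 36 < 51 [not met]
  Stage 1 not carried; the borrower fails its burden.
The lender prevails.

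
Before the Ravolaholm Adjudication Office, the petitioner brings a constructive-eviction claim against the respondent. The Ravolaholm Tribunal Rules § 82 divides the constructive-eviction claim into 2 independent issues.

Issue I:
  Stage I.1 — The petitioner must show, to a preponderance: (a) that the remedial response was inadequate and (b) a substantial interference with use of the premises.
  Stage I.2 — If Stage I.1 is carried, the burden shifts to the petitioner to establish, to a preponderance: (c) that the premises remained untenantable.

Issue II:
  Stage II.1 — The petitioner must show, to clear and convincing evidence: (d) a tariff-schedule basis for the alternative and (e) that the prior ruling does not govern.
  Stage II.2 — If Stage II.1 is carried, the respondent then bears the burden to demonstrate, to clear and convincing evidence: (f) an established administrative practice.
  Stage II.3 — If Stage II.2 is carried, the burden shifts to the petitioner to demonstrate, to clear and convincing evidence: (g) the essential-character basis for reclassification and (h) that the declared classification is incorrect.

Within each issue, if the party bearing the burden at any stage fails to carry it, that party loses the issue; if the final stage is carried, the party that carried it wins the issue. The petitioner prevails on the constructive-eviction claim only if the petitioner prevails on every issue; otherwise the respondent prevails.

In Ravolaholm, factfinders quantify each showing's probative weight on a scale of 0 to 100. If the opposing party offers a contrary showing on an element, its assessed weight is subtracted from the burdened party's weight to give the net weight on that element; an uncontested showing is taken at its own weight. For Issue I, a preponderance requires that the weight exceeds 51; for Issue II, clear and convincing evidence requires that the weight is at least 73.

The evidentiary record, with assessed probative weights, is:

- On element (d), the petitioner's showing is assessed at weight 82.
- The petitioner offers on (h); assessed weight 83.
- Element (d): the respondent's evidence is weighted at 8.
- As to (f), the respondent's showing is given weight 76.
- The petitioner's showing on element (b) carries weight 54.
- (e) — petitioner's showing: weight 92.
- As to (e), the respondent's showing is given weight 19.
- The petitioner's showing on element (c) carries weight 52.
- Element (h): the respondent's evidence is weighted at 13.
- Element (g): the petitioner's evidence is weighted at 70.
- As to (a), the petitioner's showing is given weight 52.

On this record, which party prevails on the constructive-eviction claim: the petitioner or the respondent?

— Issue I —
Stage I.1 (petitioner, a preponderance, weight exceeds 51): (a) 52 > 51 — meets; (b) 54 > 51 — meets.
  All elements met. The petitioner retains the burden for Stage I.2.
Stage I.2 (petitioner, a preponderance, weight exceeds 51): (c) 52 > 51 — meets.
  Stage I.2 carried; the final stage is satisfied.
With every stage satisfied, the petitioner prevails on this issue.
— Issue II —
Stage II.1 — burden on petitioner; standard: clear and convincing evidence (weight is at least 73).
    (d): 82 − 8 = 74 ≥ 73 [met]
    (e): 92 − 19 = 73 ≥ 73 [met]
  The petitioner carries Stage II.1; the respondent now bears the burden.
Stage II.2 — burden on respondent; standard: clear and convincing evidence (weight is at least 73).
    (f): 76 ≥ 73 [met]
  Stage II.2 carried; the burden shifts to the petitioner.
Stage II.3 — burden on petitioner; standard: clear and convincing evidence (weight is at least 73).
    (g): 70 < 73 [not met]
    (h): 83 − 13 = 70 < 73 [not met]
  The petitioner does not carry Stage II.3.
The analysis ends at Stage II.3; the respondent prevails on this issue.
Per-issue: Issue I → petitioner; Issue II → respondent. The petitioner must prevail on every issue; overall, the respondent prevails.

respondent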